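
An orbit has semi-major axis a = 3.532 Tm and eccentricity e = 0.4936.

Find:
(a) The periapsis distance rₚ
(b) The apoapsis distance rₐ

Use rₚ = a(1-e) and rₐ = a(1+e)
a = 3.532 Tm = 3.532 × 10^12 m
e = 0.4936:  1 − e = 0.5064,  1 + e = 1.4936
(a) rₚ = a(1 − e) = 3.532 × 10^12 m × 0.5064 = 1.7886 × 10^12 m ≈ 1.789 Tm
(b) rₐ = a(1 + e) = 3.532 × 10^12 m × 1.4936 = 5.2754 × 10^12 m ≈ 5.275 Tm

Final answer:
(a) rₚ = 1.789 Tm
(b) rₐ = 5.275 Tm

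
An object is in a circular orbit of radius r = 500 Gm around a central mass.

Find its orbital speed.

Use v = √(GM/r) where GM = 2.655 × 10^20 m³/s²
r = 500 Gm = 5 × 10^11 m
GM = 2.655 × 10^20 m³/s²
GM/r = (2.655 × 10^20) / (5 × 10^11) = 5.31 × 10^8 m²/s²
v = √(GM/r) = 23043.4 m/s ≈ 23.04 km/s

Final answer: 23.04 km/s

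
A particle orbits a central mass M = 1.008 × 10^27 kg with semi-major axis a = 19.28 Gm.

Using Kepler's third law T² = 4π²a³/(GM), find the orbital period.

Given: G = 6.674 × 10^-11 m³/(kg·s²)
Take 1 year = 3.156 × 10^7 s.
M = 1.008 × 10^27 kg
GM = G × M = 6.674 × 10^-11 × 1.008 × 10^27 = 6.72739 × 10^16 m³/s²
a = 19.28 Gm = 1.928 × 10^10 m
a³ = 7.16673 × 10^30 m³
T = 2π √(a³/GM) = 2π √((7.16673 × 10^30) / (6.72739 × 10^16)) = 2π × 1.03214 × 10^7 s
T = 6.48511 × 10^7 s ≈ 2.055 years

Final answer: 2.055 years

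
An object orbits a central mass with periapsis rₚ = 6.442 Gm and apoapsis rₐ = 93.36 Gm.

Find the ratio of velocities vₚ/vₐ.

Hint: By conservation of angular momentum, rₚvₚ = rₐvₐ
rₚ = 6.442 Gm = 6.442 × 10^9 m
rₐ = 93.36 Gm = 9.336 × 10^10 m
rₚvₚ = rₐvₐ  ⇒  vₚ/vₐ = rₐ/rₚ
vₚ/vₐ = (9.336 × 10^10) / (6.442 × 10^9) = 14.4924

Final answer: vₚ/vₐ = 14.49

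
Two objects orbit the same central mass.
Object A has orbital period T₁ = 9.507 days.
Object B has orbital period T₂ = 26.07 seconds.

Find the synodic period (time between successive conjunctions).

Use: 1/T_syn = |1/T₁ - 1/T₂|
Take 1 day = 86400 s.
T₁ = 9.507 days = 821405 s
T₂ = 26.07 seconds
1/T₁ = 1.21743 × 10^-6 s⁻¹
1/T₂ = 0.0383583 s⁻¹
|1/T₁ − 1/T₂| = 0.038357 s⁻¹
T_syn = 1 / |1/T₁ − 1/T₂| = 26.0708 s ≈ 26.07 seconds

Final answer: T_syn = 26.07 seconds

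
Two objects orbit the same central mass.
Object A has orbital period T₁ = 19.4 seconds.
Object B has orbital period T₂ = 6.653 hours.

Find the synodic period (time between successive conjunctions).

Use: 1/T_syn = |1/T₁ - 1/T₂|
T₁ = 19.4 seconds
T₂ = 6.653 hours = 23950.8 s
1/T₁ = 0.0515464 s⁻¹
1/T₂ = 4.17523 × 10^-5 s⁻¹
|1/T₁ − 1/T₂| = 0.0515046 s⁻¹
T_syn = 1 / |1/T₁ − 1/T₂| = 19.4157 s ≈ 19.42 seconds

Final answer: T_syn = 19.42 seconds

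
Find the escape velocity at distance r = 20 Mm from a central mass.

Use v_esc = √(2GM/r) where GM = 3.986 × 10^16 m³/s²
r = 20 Mm = 2 × 10^7 m
GM = 3.986 × 10^16 m³/s²
2GM/r = 2 × (3.986 × 10^16) / (2 × 10^7) = 3.986 × 10^9 m²/s²
v_esc = √(2GM/r) = 63134.8 m/s ≈ 63.13 km/s

Final answer: 63.13 km/s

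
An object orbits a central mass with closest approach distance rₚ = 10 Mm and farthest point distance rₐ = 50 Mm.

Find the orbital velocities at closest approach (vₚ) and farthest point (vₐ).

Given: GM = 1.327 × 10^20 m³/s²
rₚ = 10 Mm = 1 × 10^7 m
rₐ = 50 Mm = 5 × 10^7 m
GM = 1.327 × 10^20 m³/s²
a = (rₚ + rₐ)/2 = 3 × 10^7 m
Vis-viva: v² = GM (2/r − 1/a)
vₚ² = 1.327 × 10^20 × (2 × 10^-7 − 3.33333 × 10^-8) = 2.21167 × 10^13 m²/s²
vₚ = 4.70284 × 10^6 m/s ≈ 4703 km/s
vₐ² = 1.327 × 10^20 × (4 × 10^-8 − 3.33333 × 10^-8) = 8.84667 × 10^11 m²/s²
vₐ = 940567 m/s ≈ 940.6 km/s

Final answer: vₚ = 4703 km/s, vₐ = 940.6 km/s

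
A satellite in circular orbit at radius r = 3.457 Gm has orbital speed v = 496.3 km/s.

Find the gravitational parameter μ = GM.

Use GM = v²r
r = 3.457 Gm = 3.457 × 10^9 m
v = 496.3 km/s = 496300 m/s
v² = 2.46314 × 10^11 m²/s²
GM = v²r = 2.46314 × 10^11 × 3.457 × 10^9 = 8.51506 × 10^20 m³/s²
GM ≈ 8.515 × 10^20 m³/s²

Final answer: GM = 8.515 × 10^20 m³/s²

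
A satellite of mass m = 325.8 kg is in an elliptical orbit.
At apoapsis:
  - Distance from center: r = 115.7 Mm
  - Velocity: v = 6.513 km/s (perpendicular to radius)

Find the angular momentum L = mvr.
r = 115.7 Mm = 1.157 × 10^8 m
v = 6.513 km/s = 6513 m/s
vr = 6513 × 1.157 × 10^8 = 7.53554 × 10^11 m²/s
L = m × vr = 325.8 × 7.53554 × 10^11 = 2.45508 × 10^14 kg·m²/s ≈ 2.455 × 10^14 kg·m²/s

Final answer: L = 2.455 × 10^14 kg·m²/s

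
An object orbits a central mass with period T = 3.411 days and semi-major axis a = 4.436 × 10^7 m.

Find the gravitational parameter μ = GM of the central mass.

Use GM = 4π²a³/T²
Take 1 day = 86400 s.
T = 3.411 days = 294710 s
a = 4.436 × 10^7 m
a³ = 8.7292 × 10^22 m³
T² = 8.68542 × 10^10 s²
GM = 4π² × (8.7292 × 10^22) / (8.68542 × 10^10) = 3.96774 × 10^13 m³/s²
GM ≈ 3.968 × 10^13 m³/s²

Final answer: GM = 3.968 × 10^13 m³/s²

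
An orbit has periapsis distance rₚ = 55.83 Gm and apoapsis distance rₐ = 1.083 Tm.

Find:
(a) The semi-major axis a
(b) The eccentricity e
rₚ = 55.83 Gm = 5.583 × 10^10 m
rₐ = 1.083 Tm = 1.083 × 10^12 m
(a) a = (rₚ + rₐ)/2 = 5.69415 × 10^11 m ≈ 569.4 Gm
(b) e = (rₐ − rₚ)/(rₐ + rₚ) = (1.02717 × 10^12) / (1.13883 × 10^12) = 0.901952

Final answer:
(a) a = 569.4 Gm
(b) e = 0.902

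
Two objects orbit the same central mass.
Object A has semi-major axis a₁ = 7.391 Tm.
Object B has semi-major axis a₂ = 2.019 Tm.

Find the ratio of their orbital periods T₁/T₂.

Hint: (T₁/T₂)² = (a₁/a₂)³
a₁ = 7.391 Tm = 7.391 × 10^12 m
a₂ = 2.019 Tm = 2.019 × 10^12 m
a₁/a₂ = 3.66072
T₁/T₂ = (a₁/a₂)^(3/2) = (3.66072)^1.5 = 7.00407

Final answer: T₁/T₂ = 7.004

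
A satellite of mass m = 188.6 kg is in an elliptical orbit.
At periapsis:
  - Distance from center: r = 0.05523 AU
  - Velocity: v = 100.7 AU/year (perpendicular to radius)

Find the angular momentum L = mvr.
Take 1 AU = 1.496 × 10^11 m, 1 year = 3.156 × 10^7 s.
r = 0.05523 AU = 8.26241 × 10^9 m
v = 100.7 AU/year = 477336 m/s
vr = 477336 × 8.26241 × 10^9 = 3.94394 × 10^15 m²/s
L = m × vr = 188.6 × 3.94394 × 10^15 = 7.43828 × 10^17 kg·m²/s ≈ 7.438 × 10^17 kg·m²/s

Final answer: L = 7.438 × 10^17 kg·m²/s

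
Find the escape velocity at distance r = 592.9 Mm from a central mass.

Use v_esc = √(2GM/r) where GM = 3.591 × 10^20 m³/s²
r = 592.9 Mm = 5.929 × 10^8 m
GM = 3.591 × 10^20 m³/s²
2GM/r = 2 × (3.591 × 10^20) / (5.929 × 10^8) = 1.21133 × 10^12 m²/s²
v_esc = √(2GM/r) = 1.10061 × 10^6 m/s ≈ 1101 km/s

Final answer: 1101 km/s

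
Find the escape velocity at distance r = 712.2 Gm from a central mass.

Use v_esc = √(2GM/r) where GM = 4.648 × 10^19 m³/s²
r = 712.2 Gm = 7.122 × 10^11 m
GM = 4.648 × 10^19 m³/s²
2GM/r = 2 × (4.648 × 10^19) / (7.122 × 10^11) = 1.30525 × 10^8 m²/s²
v_esc = √(2GM/r) = 11424.8 m/s ≈ 11.42 km/s

Final answer: 11.42 km/s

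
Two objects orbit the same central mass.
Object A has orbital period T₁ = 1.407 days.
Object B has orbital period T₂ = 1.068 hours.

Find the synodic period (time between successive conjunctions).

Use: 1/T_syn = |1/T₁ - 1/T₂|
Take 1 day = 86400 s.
T₁ = 1.407 days = 121565 s
T₂ = 1.068 hours = 3844.8 s
1/T₁ = 8.22607 × 10^-6 s⁻¹
1/T₂ = 0.000260092 s⁻¹
|1/T₁ − 1/T₂| = 0.000251865 s⁻¹
T_syn = 1 / |1/T₁ − 1/T₂| = 3970.37 s ≈ 1.103 hours

Final answer: T_syn = 1.103 hours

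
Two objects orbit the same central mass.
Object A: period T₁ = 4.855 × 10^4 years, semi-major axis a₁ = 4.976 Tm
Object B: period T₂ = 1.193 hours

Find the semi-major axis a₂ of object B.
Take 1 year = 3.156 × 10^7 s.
T₁ = 4.855 × 10^4 years = 1.53224 × 10^12 s
T₂ = 1.193 hours = 4294.8 s
a₁ = 4.976 Tm = 4.976 × 10^12 m
Kepler's third law: (T₂/T₁)² = (a₂/a₁)³  ⇒  a₂ = a₁ (T₂/T₁)^(2/3)
T₂/T₁ = 2.80296 × 10^-9
(T₂/T₁)^(2/3) = 1.98798 × 10^-6
a₂ = 4.976 × 10^12 m × 1.98798 × 10^-6 = 9.89217 × 10^6 m ≈ 9.892 Mm

Final answer: a₂ = 9.892 Mm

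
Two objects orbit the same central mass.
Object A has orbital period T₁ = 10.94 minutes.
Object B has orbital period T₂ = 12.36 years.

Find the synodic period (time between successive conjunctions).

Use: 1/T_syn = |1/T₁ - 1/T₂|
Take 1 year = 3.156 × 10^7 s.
T₁ = 10.94 minutes = 656.4 s
T₂ = 12.36 years = 3.90082 × 10^8 s
1/T₁ = 0.00152346 s⁻¹
1/T₂ = 2.56357 × 10^-9 s⁻¹
|1/T₁ − 1/T₂| = 0.00152346 s⁻¹
T_syn = 1 / |1/T₁ − 1/T₂| = 656.401 s ≈ 10.94 minutes

Final answer: T_syn = 10.94 minutes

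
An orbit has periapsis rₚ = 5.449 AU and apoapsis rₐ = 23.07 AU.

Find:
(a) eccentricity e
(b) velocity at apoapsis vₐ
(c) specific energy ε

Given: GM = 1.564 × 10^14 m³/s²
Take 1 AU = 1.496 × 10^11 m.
rₚ = 5.449 AU = 8.1517 × 10^11 m
rₐ = 23.07 AU = 3.45127 × 10^12 m
GM = 1.564 × 10^14 m³/s²
a = (rₚ + rₐ)/2 = 2.13322 × 10^12 m
e = (rₐ − rₚ)/(rₐ + rₚ) = (2.6361 × 10^12) / (4.26644 × 10^12) = 0.617869
(a) e = 0.617869 ≈ 0.6179
(b) vₐ² = GM (2/rₐ − 1/a) = 1.564 × 10^14 × (5.79496 × 10^-13 − 4.68775 × 10^-13) = 17.3169 m²/s²;  vₐ = 4.16136 m/s ≈ 4.161 m/s
(c) 2a = 4.26644 × 10^12 m;  ε = −GM/(2a) = -36.6582 J/kg ≈ -36.66 J/kg

Final answer:
(a) eccentricity e = 0.6179
(b) velocity at apoapsis vₐ = 4.161 m/s
(c) specific energy ε = -36.66 J/kg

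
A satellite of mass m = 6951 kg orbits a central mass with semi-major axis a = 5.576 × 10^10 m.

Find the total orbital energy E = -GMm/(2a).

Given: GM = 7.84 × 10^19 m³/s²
a = 5.576 × 10^10 m
GM = 7.84 × 10^19 m³/s²
2a = 1.1152 × 10^11 m
GMm = 7.84 × 10^19 × 6951 = 5.44958 × 10^23 m³·kg/s²
E = −GMm/(2a) = -4.88664 × 10^12 J ≈ -4.887 TJ

Final answer: -4.887 TJ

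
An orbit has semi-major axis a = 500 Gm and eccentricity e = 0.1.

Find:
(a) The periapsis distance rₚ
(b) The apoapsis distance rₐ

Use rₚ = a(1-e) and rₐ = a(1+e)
a = 500 Gm = 5 × 10^11 m
e = 0.1:  1 − e = 0.9,  1 + e = 1.1
(a) rₚ = a(1 − e) = 5 × 10^11 m × 0.9 = 4.5 × 10^11 m ≈ 450 Gm
(b) rₐ = a(1 + e) = 5 × 10^11 m × 1.1 = 5.5 × 10^11 m ≈ 550 Gm

Final answer:
(a) rₚ = 450 Gm
(b) rₐ = 550 Gm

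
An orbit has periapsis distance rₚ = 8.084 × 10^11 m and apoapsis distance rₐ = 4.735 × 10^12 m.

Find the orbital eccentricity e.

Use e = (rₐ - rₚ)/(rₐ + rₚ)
rₚ = 8.084 × 10^11 m
rₐ = 4.735 × 10^12 m
rₐ − rₚ = 3.9266 × 10^12 m
rₐ + rₚ = 5.5434 × 10^12 m
e = (rₐ − rₚ)/(rₐ + rₚ) = 0.708338

Final answer: e = 0.7083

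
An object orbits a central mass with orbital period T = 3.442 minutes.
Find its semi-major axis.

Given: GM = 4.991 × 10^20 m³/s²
T = 3.442 minutes = 206.52 s
GM = 4.991 × 10^20 m³/s²
Kepler's third law: a³ = GM T² / (4π²)
T² = 42650.5 s²
a³ = (4.991 × 10^20) × 42650.5 / (4π²) = 5.39203 × 10^23 m³
a = (a³)^(1/3) = 8.13924 × 10^7 m ≈ 81.39 Mm

Final answer: 81.39 Mm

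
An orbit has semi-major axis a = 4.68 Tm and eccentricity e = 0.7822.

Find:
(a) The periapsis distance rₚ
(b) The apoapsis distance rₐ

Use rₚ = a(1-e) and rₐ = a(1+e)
a = 4.68 Tm = 4.68 × 10^12 m
e = 0.7822:  1 − e = 0.2178,  1 + e = 1.7822
(a) rₚ = a(1 − e) = 4.68 × 10^12 m × 0.2178 = 1.0193 × 10^12 m ≈ 1.019 Tm
(b) rₐ = a(1 + e) = 4.68 × 10^12 m × 1.7822 = 8.3407 × 10^12 m ≈ 8.341 Tm

Final answer:
(a) rₚ = 1.019 Tm
(b) rₐ = 8.341 Tm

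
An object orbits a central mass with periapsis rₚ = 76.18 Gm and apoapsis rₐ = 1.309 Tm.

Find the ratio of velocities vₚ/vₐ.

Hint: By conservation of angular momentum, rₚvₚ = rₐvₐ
rₚ = 76.18 Gm = 7.618 × 10^10 m
rₐ = 1.309 Tm = 1.309 × 10^12 m
rₚvₚ = rₐvₐ  ⇒  vₚ/vₐ = rₐ/rₚ
vₚ/vₐ = (1.309 × 10^12) / (7.618 × 10^10) = 17.183

Final answer: vₚ/vₐ = 17.18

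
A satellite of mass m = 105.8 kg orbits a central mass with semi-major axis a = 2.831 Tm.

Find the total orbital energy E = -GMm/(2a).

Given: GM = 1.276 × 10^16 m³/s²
a = 2.831 Tm = 2.831 × 10^12 m
GM = 1.276 × 10^16 m³/s²
2a = 5.662 × 10^12 m
GMm = 1.276 × 10^16 × 105.8 = 1.35001 × 10^18 m³·kg/s²
E = −GMm/(2a) = -238433 J ≈ -238.4 kJ

Final answer: -238.4 kJ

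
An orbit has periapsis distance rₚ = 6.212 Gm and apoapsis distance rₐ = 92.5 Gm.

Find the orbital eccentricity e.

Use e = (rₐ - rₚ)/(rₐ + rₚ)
rₚ = 6.212 Gm = 6.212 × 10^9 m
rₐ = 92.5 Gm = 9.25 × 10^10 m
rₐ − rₚ = 8.6288 × 10^10 m
rₐ + rₚ = 9.8712 × 10^10 m
e = (rₐ − rₚ)/(rₐ + rₚ) = 0.874139

Final answer: e = 0.8741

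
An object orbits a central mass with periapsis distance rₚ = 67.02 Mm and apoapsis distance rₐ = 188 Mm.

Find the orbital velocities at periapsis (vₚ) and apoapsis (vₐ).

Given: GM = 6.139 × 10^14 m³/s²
rₚ = 67.02 Mm = 6.702 × 10^7 m
rₐ = 188 Mm = 1.88 × 10^8 m
GM = 6.139 × 10^14 m³/s²
a = (rₚ + rₐ)/2 = 1.2751 × 10^8 m
Vis-viva: v² = GM (2/r − 1/a)
vₚ² = 6.139 × 10^14 × (2.98418 × 10^-8 − 7.84252 × 10^-9) = 1.35054 × 10^7 m²/s²
vₚ = 3674.97 m/s ≈ 3.675 km/s
vₐ² = 6.139 × 10^14 × (1.06383 × 10^-8 − 7.84252 × 10^-9) = 1.71633 × 10^6 m²/s²
vₐ = 1310.09 m/s ≈ 1.31 km/s

Final answer: vₚ = 3.675 km/s, vₐ = 1.31 km/s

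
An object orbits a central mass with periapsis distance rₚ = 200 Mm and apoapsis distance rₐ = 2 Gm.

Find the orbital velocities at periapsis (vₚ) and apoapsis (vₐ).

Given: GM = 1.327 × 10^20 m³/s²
rₚ = 200 Mm = 2 × 10^8 m
rₐ = 2 Gm = 2 × 10^9 m
GM = 1.327 × 10^20 m³/s²
a = (rₚ + rₐ)/2 = 1.1 × 10^9 m
Vis-viva: v² = GM (2/r − 1/a)
vₚ² = 1.327 × 10^20 × (1 × 10^-8 − 9.09091 × 10^-10) = 1.20636 × 10^12 m²/s²
vₚ = 1.09835 × 10^6 m/s ≈ 1098 km/s
vₐ² = 1.327 × 10^20 × (1 × 10^-9 − 9.09091 × 10^-10) = 1.20636 × 10^10 m²/s²
vₐ = 109835 m/s ≈ 109.8 km/s

Final answer: vₚ = 1098 km/s, vₐ = 109.8 km/s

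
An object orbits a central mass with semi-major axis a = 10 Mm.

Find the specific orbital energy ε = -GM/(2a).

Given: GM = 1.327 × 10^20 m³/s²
a = 10 Mm = 1 × 10^7 m
GM = 1.327 × 10^20 m³/s²
2a = 2 × 10^7 m
ε = −GM/(2a) = -6.635 × 10^12 J/kg ≈ -6635 GJ/kg

Final answer: -6635 GJ/kg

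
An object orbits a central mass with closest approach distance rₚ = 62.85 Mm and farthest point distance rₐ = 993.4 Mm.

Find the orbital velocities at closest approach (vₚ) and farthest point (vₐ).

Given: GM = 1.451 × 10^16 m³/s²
rₚ = 62.85 Mm = 6.285 × 10^7 m
rₐ = 993.4 Mm = 9.934 × 10^8 m
GM = 1.451 × 10^16 m³/s²
a = (rₚ + rₐ)/2 = 5.28125 × 10^8 m
Vis-viva: v² = GM (2/r − 1/a)
vₚ² = 1.451 × 10^16 × (3.18218 × 10^-8 − 1.89349 × 10^-9) = 4.3426 × 10^8 m²/s²
vₚ = 20838.9 m/s ≈ 20.84 km/s
vₐ² = 1.451 × 10^16 × (2.01329 × 10^-9 − 1.89349 × 10^-9) = 1.73825 × 10^6 m²/s²
vₐ = 1318.43 m/s ≈ 1.318 km/s

Final answer: vₚ = 20.84 km/s, vₐ = 1.318 km/s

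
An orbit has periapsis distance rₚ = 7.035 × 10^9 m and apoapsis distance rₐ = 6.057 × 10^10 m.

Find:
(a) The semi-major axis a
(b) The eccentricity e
rₚ = 7.035 × 10^9 m
rₐ = 6.057 × 10^10 m
(a) a = (rₚ + rₐ)/2 = 3.38025 × 10^10 m ≈ 3.38 × 10^10 m
(b) e = (rₐ − rₚ)/(rₐ + rₚ) = (5.3535 × 10^10) / (6.7605 × 10^10) = 0.791879

Final answer:
(a) a = 3.38 × 10^10 m
(b) e = 0.7919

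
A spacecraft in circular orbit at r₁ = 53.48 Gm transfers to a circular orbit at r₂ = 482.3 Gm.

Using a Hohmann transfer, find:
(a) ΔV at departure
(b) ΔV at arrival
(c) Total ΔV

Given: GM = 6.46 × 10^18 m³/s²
r₁ = 53.48 Gm = 5.348 × 10^10 m
r₂ = 482.3 Gm = 4.823 × 10^11 m
GM = 6.46 × 10^18 m³/s²
Transfer ellipse: a_t = (r₁ + r₂)/2 = 2.6789 × 10^11 m
Circular speed at r₁: v₁ = √(GM/r₁) = 10990.6 m/s
Transfer speed at r₁ (periapsis): v₁ₜ = √(GM(2/r₁ − 1/a_t)) = 14746.9 m/s
(a) ΔV₁ = v₁ₜ − v₁ = 3756.33 m/s ≈ 3.756 km/s
Circular speed at r₂: v₂ = √(GM/r₂) = 3659.8 m/s
Transfer speed at r₂ (apoapsis): v₂ₜ = √(GM(2/r₂ − 1/a_t)) = 1635.22 m/s
(b) ΔV₂ = v₂ − v₂ₜ = 2024.59 m/s ≈ 2.025 km/s
(c) ΔV_total = ΔV₁ + ΔV₂ = 5780.91 m/s ≈ 5.781 km/s

Final answer:
(a) ΔV₁ = 3.756 km/s
(b) ΔV₂ = 2.025 km/s
(c) ΔV_total = 5.781 km/s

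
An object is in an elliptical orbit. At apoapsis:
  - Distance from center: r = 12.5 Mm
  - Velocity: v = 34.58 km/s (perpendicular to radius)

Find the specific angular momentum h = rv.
r = 12.5 Mm = 1.25 × 10^7 m
v = 34.58 km/s = 34580 m/s
h = rv = 1.25 × 10^7 × 34580 = 4.3225 × 10^11 m²/s ≈ 4.322 × 10^11 m²/s

Final answer: h = 4.322 × 10^11 m²/s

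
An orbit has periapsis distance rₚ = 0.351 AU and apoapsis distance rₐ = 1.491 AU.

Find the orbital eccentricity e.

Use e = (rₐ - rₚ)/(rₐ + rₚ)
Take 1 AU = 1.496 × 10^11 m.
rₚ = 0.351 AU = 5.25096 × 10^10 m
rₐ = 1.491 AU = 2.23054 × 10^11 m
rₐ − rₚ = 1.70544 × 10^11 m
rₐ + rₚ = 2.75563 × 10^11 m
e = (rₐ − rₚ)/(rₐ + rₚ) = 0.618893

Final answer: e = 0.6189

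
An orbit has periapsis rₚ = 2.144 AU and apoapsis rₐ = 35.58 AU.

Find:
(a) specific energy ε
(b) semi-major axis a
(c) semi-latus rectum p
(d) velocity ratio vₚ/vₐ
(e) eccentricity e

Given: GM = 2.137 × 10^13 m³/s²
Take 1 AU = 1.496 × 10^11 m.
rₚ = 2.144 AU = 3.20742 × 10^11 m
rₐ = 35.58 AU = 5.32277 × 10^12 m
GM = 2.137 × 10^13 m³/s²
a = (rₚ + rₐ)/2 = 2.82176 × 10^12 m
e = (rₐ − rₚ)/(rₐ + rₚ) = (5.00203 × 10^12) / (5.64351 × 10^12) = 0.886332
(a) 2a = 5.64351 × 10^12 m;  ε = −GM/(2a) = -3.78665 J/kg ≈ -3.787 J/kg
(b) a = 2.82176 × 10^12 m ≈ 18.86 AU
(c) 1 − e² = 0.214415;  p = a(1 − e²) = 2.82176 × 10^12 × 0.214415 = 6.05027 × 10^11 m ≈ 4.044 AU
(d) vₚ/vₐ = rₐ/rₚ (angular momentum) = (5.32277 × 10^12) / (3.20742 × 10^11) = 16.5951 ≈ 16.6
(e) e = 0.886332 ≈ 0.8863

Final answer:
(a) specific energy ε = -3.787 J/kg
(b) semi-major axis a = 18.86 AU
(c) semi-latus rectum p = 4.044 AU
(d) velocity ratio vₚ/vₐ = 16.6
(e) eccentricity e = 0.8863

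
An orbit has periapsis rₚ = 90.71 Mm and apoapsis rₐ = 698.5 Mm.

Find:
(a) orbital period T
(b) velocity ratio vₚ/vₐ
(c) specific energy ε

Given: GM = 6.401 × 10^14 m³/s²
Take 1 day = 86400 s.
rₚ = 90.71 Mm = 9.071 × 10^7 m
rₐ = 698.5 Mm = 6.985 × 10^8 m
GM = 6.401 × 10^14 m³/s²
a = (rₚ + rₐ)/2 = 3.94605 × 10^8 m
e = (rₐ − rₚ)/(rₐ + rₚ) = (6.0779 × 10^8) / (7.8921 × 10^8) = 0.770125
(a) a³ = 6.14452 × 10^25 m³;  T = 2π √(a³/GM) = 2π × 309827 s = 1.9467 × 10^6 s ≈ 22.53 days
(b) vₚ/vₐ = rₐ/rₚ (angular momentum) = (6.985 × 10^8) / (9.071 × 10^7) = 7.70036 ≈ 7.7
(c) 2a = 7.8921 × 10^8 m;  ε = −GM/(2a) = -811064 J/kg ≈ -811.1 kJ/kg

Final answer:
(a) orbital period T = 22.53 days
(b) velocity ratio vₚ/vₐ = 7.7
(c) specific energy ε = -811.1 kJ/kg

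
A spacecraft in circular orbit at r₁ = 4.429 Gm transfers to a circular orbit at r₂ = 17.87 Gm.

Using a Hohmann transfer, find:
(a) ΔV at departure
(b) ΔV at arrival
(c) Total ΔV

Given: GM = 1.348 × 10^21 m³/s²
r₁ = 4.429 Gm = 4.429 × 10^9 m
r₂ = 17.87 Gm = 1.787 × 10^10 m
GM = 1.348 × 10^21 m³/s²
Transfer ellipse: a_t = (r₁ + r₂)/2 = 1.11495 × 10^10 m
Circular speed at r₁: v₁ = √(GM/r₁) = 551686 m/s
Transfer speed at r₁ (periapsis): v₁ₜ = √(GM(2/r₁ − 1/a_t)) = 698436 m/s
(a) ΔV₁ = v₁ₜ − v₁ = 146750 m/s ≈ 146.7 km/s
Circular speed at r₂: v₂ = √(GM/r₂) = 274652 m/s
Transfer speed at r₂ (apoapsis): v₂ₜ = √(GM(2/r₂ − 1/a_t)) = 173104 m/s
(b) ΔV₂ = v₂ − v₂ₜ = 101548 m/s ≈ 101.5 km/s
(c) ΔV_total = ΔV₁ + ΔV₂ = 248298 m/s ≈ 248.3 km/s

Final answer:
(a) ΔV₁ = 146.7 km/s
(b) ΔV₂ = 101.5 km/s
(c) ΔV_total = 248.3 km/s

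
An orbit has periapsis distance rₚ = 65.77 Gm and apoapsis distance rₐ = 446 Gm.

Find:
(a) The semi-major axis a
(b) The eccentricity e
rₚ = 65.77 Gm = 6.577 × 10^10 m
rₐ = 446 Gm = 4.46 × 10^11 m
(a) a = (rₚ + rₐ)/2 = 2.55885 × 10^11 m ≈ 255.9 Gm
(b) e = (rₐ − rₚ)/(rₐ + rₚ) = (3.8023 × 10^11) / (5.1177 × 10^11) = 0.74297

Final answer:
(a) a = 255.9 Gm
(b) e = 0.743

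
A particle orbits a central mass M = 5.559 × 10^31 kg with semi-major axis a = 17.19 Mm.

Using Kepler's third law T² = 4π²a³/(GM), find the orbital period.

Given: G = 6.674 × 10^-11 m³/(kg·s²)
M = 5.559 × 10^31 kg
GM = G × M = 6.674 × 10^-11 × 5.559 × 10^31 = 3.71008 × 10^21 m³/s²
a = 17.19 Mm = 1.719 × 10^7 m
a³ = 5.07958 × 10^21 m³
T = 2π √(a³/GM) = 2π √((5.07958 × 10^21) / (3.71008 × 10^21)) = 2π × 1.1701 s
T = 7.35194 s ≈ 7.352 seconds

Final answer: 7.352 seconds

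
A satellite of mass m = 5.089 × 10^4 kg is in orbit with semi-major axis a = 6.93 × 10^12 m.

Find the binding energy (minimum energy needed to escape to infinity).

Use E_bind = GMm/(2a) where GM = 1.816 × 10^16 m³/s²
a = 6.93 × 10^12 m
GM = 1.816 × 10^16 m³/s²
m = 5.089 × 10^4 kg
GMm = 1.816 × 10^16 × 50890 = 9.24162 × 10^20 m³·kg/s²
2a = 1.386 × 10^13 m
E_bind = GMm/(2a) = 6.66784 × 10^7 J ≈ 66.68 MJ

Final answer: 66.68 MJ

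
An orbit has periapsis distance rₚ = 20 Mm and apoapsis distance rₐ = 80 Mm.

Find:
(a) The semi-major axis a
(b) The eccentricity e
rₚ = 20 Mm = 2 × 10^7 m
rₐ = 80 Mm = 8 × 10^7 m
(a) a = (rₚ + rₐ)/2 = 5 × 10^7 m ≈ 50 Mm
(b) e = (rₐ − rₚ)/(rₐ + rₚ) = (6 × 10^7) / (1 × 10^8) = 0.6

Final answer:
(a) a = 50 Mm
(b) e = 0.6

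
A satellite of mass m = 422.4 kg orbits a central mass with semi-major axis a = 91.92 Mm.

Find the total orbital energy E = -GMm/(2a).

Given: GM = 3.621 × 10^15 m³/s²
a = 91.92 Mm = 9.192 × 10^7 m
GM = 3.621 × 10^15 m³/s²
2a = 1.8384 × 10^8 m
GMm = 3.621 × 10^15 × 422.4 = 1.52951 × 10^18 m³·kg/s²
E = −GMm/(2a) = -8.31979 × 10^9 J ≈ -8.32 GJ

Final answer: -8.32 GJ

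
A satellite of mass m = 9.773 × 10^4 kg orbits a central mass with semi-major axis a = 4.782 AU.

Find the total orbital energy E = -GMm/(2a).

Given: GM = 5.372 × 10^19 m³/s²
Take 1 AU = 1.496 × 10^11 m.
a = 4.782 AU = 7.15387 × 10^11 m
GM = 5.372 × 10^19 m³/s²
2a = 1.43077 × 10^12 m
GMm = 5.372 × 10^19 × 97730 = 5.25006 × 10^24 m³·kg/s²
E = −GMm/(2a) = -3.66938 × 10^12 J ≈ -3.669 TJ

Final answer: -3.669 TJ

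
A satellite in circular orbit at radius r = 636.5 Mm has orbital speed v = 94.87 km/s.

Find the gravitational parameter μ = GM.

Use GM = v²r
r = 636.5 Mm = 6.365 × 10^8 m
v = 94.87 km/s = 94870 m/s
v² = 9.00032 × 10^9 m²/s²
GM = v²r = 9.00032 × 10^9 × 6.365 × 10^8 = 5.7287 × 10^18 m³/s²
GM ≈ 5.729 × 10^18 m³/s²

Final answer: GM = 5.729 × 10^18 m³/s²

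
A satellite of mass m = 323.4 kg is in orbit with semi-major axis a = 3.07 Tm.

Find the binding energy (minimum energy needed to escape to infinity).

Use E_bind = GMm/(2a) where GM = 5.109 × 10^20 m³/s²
a = 3.07 Tm = 3.07 × 10^12 m
GM = 5.109 × 10^20 m³/s²
m = 323.4 kg
GMm = 5.109 × 10^20 × 323.4 = 1.65225 × 10^23 m³·kg/s²
2a = 6.14 × 10^12 m
E_bind = GMm/(2a) = 2.69096 × 10^10 J ≈ 26.91 GJ

Final answer: 26.91 GJ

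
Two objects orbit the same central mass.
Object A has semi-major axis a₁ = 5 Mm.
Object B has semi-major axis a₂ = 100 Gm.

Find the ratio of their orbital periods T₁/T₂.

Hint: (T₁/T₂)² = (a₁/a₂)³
a₁ = 5 Mm = 5 × 10^6 m
a₂ = 100 Gm = 1 × 10^11 m
a₁/a₂ = 5 × 10^-5
T₁/T₂ = (a₁/a₂)^(3/2) = (5 × 10^-5)^1.5 = 3.53553 × 10^-7

Final answer: T₁/T₂ = 3.536 × 10^-7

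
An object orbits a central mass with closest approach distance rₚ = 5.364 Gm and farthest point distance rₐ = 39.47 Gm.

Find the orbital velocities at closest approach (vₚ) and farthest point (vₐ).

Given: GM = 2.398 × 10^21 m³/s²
rₚ = 5.364 Gm = 5.364 × 10^9 m
rₐ = 39.47 Gm = 3.947 × 10^10 m
GM = 2.398 × 10^21 m³/s²
a = (rₚ + rₐ)/2 = 2.2417 × 10^10 m
Vis-viva: v² = GM (2/r − 1/a)
vₚ² = 2.398 × 10^21 × (3.72856 × 10^-10 − 4.4609 × 10^-11) = 7.87136 × 10^11 m²/s²
vₚ = 887207 m/s ≈ 887.2 km/s
vₐ² = 2.398 × 10^21 × (5.06714 × 10^-11 − 4.4609 × 10^-11) = 1.45376 × 10^10 m²/s²
vₐ = 120572 m/s ≈ 120.6 km/s

Final answer: vₚ = 887.2 km/s, vₐ = 120.6 km/s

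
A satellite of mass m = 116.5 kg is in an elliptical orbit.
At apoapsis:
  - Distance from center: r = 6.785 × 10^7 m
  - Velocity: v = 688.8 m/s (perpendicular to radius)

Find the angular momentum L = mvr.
r = 6.785 × 10^7 m
v = 688.8 m/s
vr = 688.8 × 6.785 × 10^7 = 4.67351 × 10^10 m²/s
L = m × vr = 116.5 × 4.67351 × 10^10 = 5.44464 × 10^12 kg·m²/s ≈ 5.445 × 10^12 kg·m²/s

Final answer: L = 5.445 × 10^12 kg·m²/s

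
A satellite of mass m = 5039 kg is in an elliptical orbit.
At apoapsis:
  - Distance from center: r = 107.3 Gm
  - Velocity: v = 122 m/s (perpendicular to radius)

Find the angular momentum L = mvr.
r = 107.3 Gm = 1.073 × 10^11 m
v = 122 m/s
vr = 122 × 1.073 × 10^11 = 1.30906 × 10^13 m²/s
L = m × vr = 5039 × 1.30906 × 10^13 = 6.59635 × 10^16 kg·m²/s ≈ 6.596 × 10^16 kg·m²/s

Final answer: L = 6.596 × 10^16 kg·m²/s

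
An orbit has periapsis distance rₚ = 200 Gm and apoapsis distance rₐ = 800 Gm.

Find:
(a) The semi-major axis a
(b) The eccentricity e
rₚ = 200 Gm = 2 × 10^11 m
rₐ = 800 Gm = 8 × 10^11 m
(a) a = (rₚ + rₐ)/2 = 5 × 10^11 m ≈ 500 Gm
(b) e = (rₐ − rₚ)/(rₐ + rₚ) = (6 × 10^11) / (1 × 10^12) = 0.6

Final answer:
(a) a = 500 Gm
(b) e = 0.6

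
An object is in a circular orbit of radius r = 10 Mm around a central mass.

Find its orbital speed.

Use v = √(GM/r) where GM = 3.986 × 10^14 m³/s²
r = 10 Mm = 1 × 10^7 m
GM = 3.986 × 10^14 m³/s²
GM/r = (3.986 × 10^14) / (1 × 10^7) = 3.986 × 10^7 m²/s²
v = √(GM/r) = 6313.48 m/s ≈ 6.313 km/s

Final answer: 6.313 km/s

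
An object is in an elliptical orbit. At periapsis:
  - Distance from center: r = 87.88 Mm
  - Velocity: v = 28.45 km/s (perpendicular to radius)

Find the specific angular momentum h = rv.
r = 87.88 Mm = 8.788 × 10^7 m
v = 28.45 km/s = 28450 m/s
h = rv = 8.788 × 10^7 × 28450 = 2.50019 × 10^12 m²/s ≈ 2.5 × 10^12 m²/s

Final answer: h = 2.5 × 10^12 m²/s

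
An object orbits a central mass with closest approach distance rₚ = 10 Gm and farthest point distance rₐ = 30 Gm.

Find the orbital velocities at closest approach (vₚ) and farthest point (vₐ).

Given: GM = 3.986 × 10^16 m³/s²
rₚ = 10 Gm = 1 × 10^10 m
rₐ = 30 Gm = 3 × 10^10 m
GM = 3.986 × 10^16 m³/s²
a = (rₚ + rₐ)/2 = 2 × 10^10 m
Vis-viva: v² = GM (2/r − 1/a)
vₚ² = 3.986 × 10^16 × (2 × 10^-10 − 5 × 10^-11) = 5.979 × 10^6 m²/s²
vₚ = 2445.2 m/s ≈ 2.445 km/s
vₐ² = 3.986 × 10^16 × (6.66667 × 10^-11 − 5 × 10^-11) = 664333 m²/s²
vₐ = 815.066 m/s ≈ 815.1 m/s

Final answer: vₚ = 2.445 km/s, vₐ = 815.1 m/s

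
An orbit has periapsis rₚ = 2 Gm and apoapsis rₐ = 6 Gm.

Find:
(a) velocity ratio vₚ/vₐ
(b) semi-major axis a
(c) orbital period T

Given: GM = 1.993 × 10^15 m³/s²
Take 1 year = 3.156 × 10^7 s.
rₚ = 2 Gm = 2 × 10^9 m
rₐ = 6 Gm = 6 × 10^9 m
GM = 1.993 × 10^15 m³/s²
a = (rₚ + rₐ)/2 = 4 × 10^9 m
e = (rₐ − rₚ)/(rₐ + rₚ) = (4 × 10^9) / (8 × 10^9) = 0.5
(a) vₚ/vₐ = rₐ/rₚ (angular momentum) = (6 × 10^9) / (2 × 10^9) = 3 ≈ 3
(b) a = 4 × 10^9 m ≈ 4 Gm
(c) a³ = 6.4 × 10^28 m³;  T = 2π √(a³/GM) = 2π × 5.66678 × 10^6 s = 3.56054 × 10^7 s ≈ 1.128 years

Final answer:
(a) velocity ratio vₚ/vₐ = 3
(b) semi-major axis a = 4 Gm
(c) orbital period T = 1.128 years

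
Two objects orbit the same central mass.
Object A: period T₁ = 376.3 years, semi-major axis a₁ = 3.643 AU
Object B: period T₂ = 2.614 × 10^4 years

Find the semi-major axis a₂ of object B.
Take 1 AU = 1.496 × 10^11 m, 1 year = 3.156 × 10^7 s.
T₁ = 376.3 years = 1.1876 × 10^10 s
T₂ = 2.614 × 10^4 years = 8.24978 × 10^11 s
a₁ = 3.643 AU = 5.44993 × 10^11 m
Kepler's third law: (T₂/T₁)² = (a₂/a₁)³  ⇒  a₂ = a₁ (T₂/T₁)^(2/3)
T₂/T₁ = 69.4659
(T₂/T₁)^(2/3) = 16.8985
a₂ = 5.44993 × 10^11 m × 16.8985 = 9.20955 × 10^12 m ≈ 61.56 AU

Final answer: a₂ = 61.56 AU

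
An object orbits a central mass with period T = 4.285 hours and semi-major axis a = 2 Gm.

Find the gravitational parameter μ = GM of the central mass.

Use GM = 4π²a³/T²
T = 4.285 hours = 15426 s
a = 2 Gm = 2 × 10^9 m
a³ = 8 × 10^27 m³
T² = 2.37961 × 10^8 s²
GM = 4π² × (8 × 10^27) / (2.37961 × 10^8) = 1.32722 × 10^21 m³/s²
GM ≈ 1.327 × 10^21 m³/s²

Final answer: GM = 1.327 × 10^21 m³/s²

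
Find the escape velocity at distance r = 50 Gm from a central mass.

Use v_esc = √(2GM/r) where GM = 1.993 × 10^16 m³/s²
r = 50 Gm = 5 × 10^10 m
GM = 1.993 × 10^16 m³/s²
2GM/r = 2 × (1.993 × 10^16) / (5 × 10^10) = 797200 m²/s²
v_esc = √(2GM/r) = 892.861 m/s ≈ 892.9 m/s

Final answer: 892.9 m/s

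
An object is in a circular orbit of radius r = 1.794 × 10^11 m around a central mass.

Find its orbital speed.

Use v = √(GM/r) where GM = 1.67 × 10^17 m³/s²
r = 1.794 × 10^11 m
GM = 1.67 × 10^17 m³/s²
GM/r = (1.67 × 10^17) / (1.794 × 10^11) = 930881 m²/s²
v = √(GM/r) = 964.822 m/s ≈ 964.8 m/s

Final answer: 964.8 m/s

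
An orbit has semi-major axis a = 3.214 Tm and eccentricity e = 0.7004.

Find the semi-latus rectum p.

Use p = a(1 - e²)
a = 3.214 Tm = 3.214 × 10^12 m
e = 0.7004,  e² = 0.49056,  1 − e² = 0.50944
p = a(1 − e²) = 3.214 × 10^12 m × 0.50944 = 1.63734 × 10^12 m ≈ 1.637 Tm

Final answer: p = 1.637 Tm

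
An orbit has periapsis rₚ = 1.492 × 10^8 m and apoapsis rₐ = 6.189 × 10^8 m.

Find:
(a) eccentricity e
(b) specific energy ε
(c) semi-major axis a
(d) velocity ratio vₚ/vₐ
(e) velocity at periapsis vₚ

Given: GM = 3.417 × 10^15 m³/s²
rₚ = 1.492 × 10^8 m
rₐ = 6.189 × 10^8 m
GM = 3.417 × 10^15 m³/s²
a = (rₚ + rₐ)/2 = 3.8405 × 10^8 m
e = (rₐ − rₚ)/(rₐ + rₚ) = (4.697 × 10^8) / (7.681 × 10^8) = 0.611509
(a) e = 0.611509 ≈ 0.6115
(b) 2a = 7.681 × 10^8 m;  ε = −GM/(2a) = -4.44864 × 10^6 J/kg ≈ -4.449 MJ/kg
(c) a = 3.8405 × 10^8 m ≈ 3.841 × 10^8 m
(d) vₚ/vₐ = rₐ/rₚ (angular momentum) = (6.189 × 10^8) / (1.492 × 10^8) = 4.14812 ≈ 4.148
(e) vₚ² = GM (2/rₚ − 1/a) = 3.417 × 10^15 × (1.34048 × 10^-8 − 2.60383 × 10^-9) = 3.6907 × 10^7 m²/s²;  vₚ = 6075.11 m/s ≈ 6.075 km/s

Final answer:
(a) eccentricity e = 0.6115
(b) specific energy ε = -4.449 MJ/kg
(c) semi-major axis a = 3.841 × 10^8 m
(d) velocity ratio vₚ/vₐ = 4.148
(e) velocity at periapsis vₚ = 6.075 km/s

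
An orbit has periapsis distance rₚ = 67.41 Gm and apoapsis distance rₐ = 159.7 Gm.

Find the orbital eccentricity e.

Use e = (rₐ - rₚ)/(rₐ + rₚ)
rₚ = 67.41 Gm = 6.741 × 10^10 m
rₐ = 159.7 Gm = 1.597 × 10^11 m
rₐ − rₚ = 9.229 × 10^10 m
rₐ + rₚ = 2.2711 × 10^11 m
e = (rₐ − rₚ)/(rₐ + rₚ) = 0.406367

Final answer: e = 0.4064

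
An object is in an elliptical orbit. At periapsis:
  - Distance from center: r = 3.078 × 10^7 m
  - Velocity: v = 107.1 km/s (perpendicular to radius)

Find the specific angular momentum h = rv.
r = 3.078 × 10^7 m
v = 107.1 km/s = 107100 m/s
h = rv = 3.078 × 10^7 × 107100 = 3.29654 × 10^12 m²/s ≈ 3.297 × 10^12 m²/s

Final answer: h = 3.297 × 10^12 m²/s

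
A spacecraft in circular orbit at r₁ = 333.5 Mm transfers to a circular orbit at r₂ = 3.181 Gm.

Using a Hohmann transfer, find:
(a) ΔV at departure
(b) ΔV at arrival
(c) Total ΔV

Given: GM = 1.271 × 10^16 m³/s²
r₁ = 333.5 Mm = 3.335 × 10^8 m
r₂ = 3.181 Gm = 3.181 × 10^9 m
GM = 1.271 × 10^16 m³/s²
Transfer ellipse: a_t = (r₁ + r₂)/2 = 1.75725 × 10^9 m
Circular speed at r₁: v₁ = √(GM/r₁) = 6173.41 m/s
Transfer speed at r₁ (periapsis): v₁ₜ = √(GM(2/r₁ − 1/a_t)) = 8305.96 m/s
(a) ΔV₁ = v₁ₜ − v₁ = 2132.56 m/s ≈ 2.133 km/s
Circular speed at r₂: v₂ = √(GM/r₂) = 1998.9 m/s
Transfer speed at r₂ (apoapsis): v₂ₜ = √(GM(2/r₂ − 1/a_t)) = 870.807 m/s
(b) ΔV₂ = v₂ − v₂ₜ = 1128.09 m/s ≈ 1.128 km/s
(c) ΔV_total = ΔV₁ + ΔV₂ = 3260.65 m/s ≈ 3.261 km/s

Final answer:
(a) ΔV₁ = 2.133 km/s
(b) ΔV₂ = 1.128 km/s
(c) ΔV_total = 3.261 km/s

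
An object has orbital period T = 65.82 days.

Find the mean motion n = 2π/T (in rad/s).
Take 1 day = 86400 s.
T = 65.82 days = 5.68685 × 10^6 s
n = 2π / (5.68685 × 10^6 s) = 1.10486 × 10^-6 rad/s ≈ 1.105 × 10^-6 rad/s

Final answer: n = 1.105 × 10^-6 rad/s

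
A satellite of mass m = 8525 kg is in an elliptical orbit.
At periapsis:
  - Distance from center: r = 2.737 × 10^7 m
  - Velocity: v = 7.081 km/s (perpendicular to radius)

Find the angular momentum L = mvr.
r = 2.737 × 10^7 m
v = 7.081 km/s = 7081 m/s
vr = 7081 × 2.737 × 10^7 = 1.93807 × 10^11 m²/s
L = m × vr = 8525 × 1.93807 × 10^11 = 1.6522 × 10^15 kg·m²/s ≈ 1.652 × 10^15 kg·m²/s

Final answer: L = 1.652 × 10^15 kg·m²/s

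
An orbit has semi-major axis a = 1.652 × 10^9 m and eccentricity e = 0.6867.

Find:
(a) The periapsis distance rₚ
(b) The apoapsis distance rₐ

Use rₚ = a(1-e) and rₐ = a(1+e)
a = 1.652 × 10^9 m
e = 0.6867:  1 − e = 0.3133,  1 + e = 1.6867
(a) rₚ = a(1 − e) = 1.652 × 10^9 m × 0.3133 = 5.17572 × 10^8 m ≈ 5.176 × 10^8 m
(b) rₐ = a(1 + e) = 1.652 × 10^9 m × 1.6867 = 2.78643 × 10^9 m ≈ 2.786 × 10^9 m

Final answer:
(a) rₚ = 5.176 × 10^8 m
(b) rₐ = 2.786 × 10^9 m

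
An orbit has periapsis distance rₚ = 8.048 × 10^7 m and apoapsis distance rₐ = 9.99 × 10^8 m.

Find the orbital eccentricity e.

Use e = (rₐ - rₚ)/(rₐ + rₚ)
rₚ = 8.048 × 10^7 m
rₐ = 9.99 × 10^8 m
rₐ − rₚ = 9.1852 × 10^8 m
rₐ + rₚ = 1.07948 × 10^9 m
e = (rₐ − rₚ)/(rₐ + rₚ) = 0.850891

Final answer: e = 0.8509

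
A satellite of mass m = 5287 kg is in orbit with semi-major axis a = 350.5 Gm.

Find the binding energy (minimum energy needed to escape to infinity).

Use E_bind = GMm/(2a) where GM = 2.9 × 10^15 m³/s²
a = 350.5 Gm = 3.505 × 10^11 m
GM = 2.9 × 10^15 m³/s²
m = 5287 kg
GMm = 2.9 × 10^15 × 5287 = 1.53323 × 10^19 m³·kg/s²
2a = 7.01 × 10^11 m
E_bind = GMm/(2a) = 2.1872 × 10^7 J ≈ 21.87 MJ

Final answer: 21.87 MJ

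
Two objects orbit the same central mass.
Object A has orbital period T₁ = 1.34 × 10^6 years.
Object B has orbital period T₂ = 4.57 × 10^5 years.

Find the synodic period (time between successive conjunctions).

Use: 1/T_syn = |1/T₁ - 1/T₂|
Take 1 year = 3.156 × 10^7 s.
T₁ = 1.34 × 10^6 years = 4.22904 × 10^13 s
T₂ = 4.57 × 10^5 years = 1.44229 × 10^13 s
1/T₁ = 2.3646 × 10^-14 s⁻¹
1/T₂ = 6.93341 × 10^-14 s⁻¹
|1/T₁ − 1/T₂| = 4.56881 × 10^-14 s⁻¹
T_syn = 1 / |1/T₁ − 1/T₂| = 2.18876 × 10^13 s ≈ 6.935 × 10^5 years

Final answer: T_syn = 6.935 × 10^5 years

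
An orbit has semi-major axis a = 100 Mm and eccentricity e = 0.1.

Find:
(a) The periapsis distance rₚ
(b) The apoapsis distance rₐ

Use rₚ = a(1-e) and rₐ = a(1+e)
a = 100 Mm = 1 × 10^8 m
e = 0.1:  1 − e = 0.9,  1 + e = 1.1
(a) rₚ = a(1 − e) = 1 × 10^8 m × 0.9 = 9 × 10^7 m ≈ 90 Mm
(b) rₐ = a(1 + e) = 1 × 10^8 m × 1.1 = 1.1 × 10^8 m ≈ 110 Mm

Final answer:
(a) rₚ = 90 Mm
(b) rₐ = 110 Mm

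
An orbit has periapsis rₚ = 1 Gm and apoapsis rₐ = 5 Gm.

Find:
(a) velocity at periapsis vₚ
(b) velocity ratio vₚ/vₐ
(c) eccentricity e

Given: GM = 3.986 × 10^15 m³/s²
rₚ = 1 Gm = 1 × 10^9 m
rₐ = 5 Gm = 5 × 10^9 m
GM = 3.986 × 10^15 m³/s²
a = (rₚ + rₐ)/2 = 3 × 10^9 m
e = (rₐ − rₚ)/(rₐ + rₚ) = (4 × 10^9) / (6 × 10^9) = 0.666667
(a) vₚ² = GM (2/rₚ − 1/a) = 3.986 × 10^15 × (2 × 10^-9 − 3.33333 × 10^-10) = 6.64333 × 10^6 m²/s²;  vₚ = 2577.47 m/s ≈ 2.577 km/s
(b) vₚ/vₐ = rₐ/rₚ (angular momentum) = (5 × 10^9) / (1 × 10^9) = 5 ≈ 5
(c) e = 0.666667 ≈ 0.6667

Final answer:
(a) velocity at periapsis vₚ = 2.577 km/s
(b) velocity ratio vₚ/vₐ = 5
(c) eccentricity e = 0.6667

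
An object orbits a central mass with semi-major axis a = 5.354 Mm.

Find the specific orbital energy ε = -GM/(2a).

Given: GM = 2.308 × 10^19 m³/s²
a = 5.354 Mm = 5.354 × 10^6 m
GM = 2.308 × 10^19 m³/s²
2a = 1.0708 × 10^7 m
ε = −GM/(2a) = -2.1554 × 10^12 J/kg ≈ -2155 GJ/kg

Final answer: -2155 GJ/kg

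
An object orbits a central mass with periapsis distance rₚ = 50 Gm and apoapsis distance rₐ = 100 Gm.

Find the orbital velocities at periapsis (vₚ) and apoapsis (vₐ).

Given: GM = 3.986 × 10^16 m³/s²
rₚ = 50 Gm = 5 × 10^10 m
rₐ = 100 Gm = 1 × 10^11 m
GM = 3.986 × 10^16 m³/s²
a = (rₚ + rₐ)/2 = 7.5 × 10^10 m
Vis-viva: v² = GM (2/r − 1/a)
vₚ² = 3.986 × 10^16 × (4 × 10^-11 − 1.33333 × 10^-11) = 1.06293 × 10^6 m²/s²
vₚ = 1030.99 m/s ≈ 1.031 km/s
vₐ² = 3.986 × 10^16 × (2 × 10^-11 − 1.33333 × 10^-11) = 265733 m²/s²
vₐ = 515.493 m/s ≈ 515.5 m/s

Final answer: vₚ = 1.031 km/s, vₐ = 515.5 m/s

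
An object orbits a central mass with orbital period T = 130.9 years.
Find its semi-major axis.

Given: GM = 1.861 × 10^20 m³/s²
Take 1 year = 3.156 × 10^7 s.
T = 130.9 years = 4.1312 × 10^9 s
GM = 1.861 × 10^20 m³/s²
Kepler's third law: a³ = GM T² / (4π²)
T² = 1.70668 × 10^19 s²
a³ = (1.861 × 10^20) × (1.70668 × 10^19) / (4π²) = 8.04526 × 10^37 m³
a = (a³)^(1/3) = 4.31698 × 10^12 m ≈ 4.317 Tm

Final answer: 4.317 Tm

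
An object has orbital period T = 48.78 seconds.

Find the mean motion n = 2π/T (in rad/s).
T = 48.78 seconds
n = 2π / 48.78 s = 0.128807 rad/s ≈ 0.1288 rad/s

Final answer: n = 0.1288 rad/s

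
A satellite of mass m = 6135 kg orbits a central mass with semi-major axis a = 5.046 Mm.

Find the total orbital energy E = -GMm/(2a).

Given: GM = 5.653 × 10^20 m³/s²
a = 5.046 Mm = 5.046 × 10^6 m
GM = 5.653 × 10^20 m³/s²
2a = 1.0092 × 10^7 m
GMm = 5.653 × 10^20 × 6135 = 3.46812 × 10^24 m³·kg/s²
E = −GMm/(2a) = -3.4365 × 10^17 J ≈ -343.6 PJ

Final answer: -343.6 PJ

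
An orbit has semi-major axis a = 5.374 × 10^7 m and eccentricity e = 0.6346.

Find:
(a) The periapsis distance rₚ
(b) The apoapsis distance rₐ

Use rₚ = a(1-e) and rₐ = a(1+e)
a = 5.374 × 10^7 m
e = 0.6346:  1 − e = 0.3654,  1 + e = 1.6346
(a) rₚ = a(1 − e) = 5.374 × 10^7 m × 0.3654 = 1.96366 × 10^7 m ≈ 1.964 × 10^7 m
(b) rₐ = a(1 + e) = 5.374 × 10^7 m × 1.6346 = 8.78434 × 10^7 m ≈ 8.784 × 10^7 m

Final answer:
(a) rₚ = 1.964 × 10^7 m
(b) rₐ = 8.784 × 10^7 m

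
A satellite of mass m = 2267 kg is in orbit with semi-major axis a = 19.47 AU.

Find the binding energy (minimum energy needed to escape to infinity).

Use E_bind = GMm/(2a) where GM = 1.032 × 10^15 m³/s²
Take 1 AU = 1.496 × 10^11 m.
a = 19.47 AU = 2.91271 × 10^12 m
GM = 1.032 × 10^15 m³/s²
m = 2267 kg
GMm = 1.032 × 10^15 × 2267 = 2.33954 × 10^18 m³·kg/s²
2a = 5.82542 × 10^12 m
E_bind = GMm/(2a) = 401609 J ≈ 401.6 kJ

Final answer: 401.6 kJ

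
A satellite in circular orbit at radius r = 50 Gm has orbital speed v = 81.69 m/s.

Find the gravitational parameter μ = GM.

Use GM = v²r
r = 50 Gm = 5 × 10^10 m
v = 81.69 m/s
v² = 6673.26 m²/s²
GM = v²r = 6673.26 × 5 × 10^10 = 3.33663 × 10^14 m³/s²
GM ≈ 3.337 × 10^14 m³/s²

Final answer: GM = 3.337 × 10^14 m³/s²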